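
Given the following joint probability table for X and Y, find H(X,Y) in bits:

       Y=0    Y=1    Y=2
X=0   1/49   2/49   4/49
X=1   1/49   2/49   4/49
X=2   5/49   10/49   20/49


H(X,Y) = -Σ p(x,y) log₂ p(x,y)
  p(0,0)=1/49: -0.0204 × log₂(0.0204) = 0.1146
  p(0,1)=2/49: -0.0408 × log₂(0.0408) = 0.1884
  p(0,2)=4/49: -0.0816 × log₂(0.0816) = 0.2951
  p(1,0)=1/49: -0.0204 × log₂(0.0204) = 0.1146
  p(1,1)=2/49: -0.0408 × log₂(0.0408) = 0.1884
  p(1,2)=4/49: -0.0816 × log₂(0.0816) = 0.2951
  p(2,0)=5/49: -0.1020 × log₂(0.1020) = 0.3360
  p(2,1)=10/49: -0.2041 × log₂(0.2041) = 0.4679
  p(2,2)=20/49: -0.4082 × log₂(0.4082) = 0.5277
H(X,Y) = 2.5276 bits


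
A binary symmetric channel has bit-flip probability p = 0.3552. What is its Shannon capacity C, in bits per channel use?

For BSC with error probability p:
C = 1 - H(p) where H(p) is binary entropy
H(0.3552) = -0.3552 × log₂(0.3552) - 0.6448 × log₂(0.6448)
H(p) = 0.9386
C = 1 - 0.9386 = 0.0614 bits/use


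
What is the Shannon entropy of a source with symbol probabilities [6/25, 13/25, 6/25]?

H(X) = -Σ p(x) log₂ p(x)
  -6/25 × log₂(6/25) = 0.4941
  -13/25 × log₂(13/25) = 0.4906
  -6/25 × log₂(6/25) = 0.4941
H(X) = 1.4788 bits


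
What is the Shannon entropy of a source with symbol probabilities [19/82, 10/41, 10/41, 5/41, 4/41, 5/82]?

H(X) = -Σ p(x) log₂ p(x)
  -19/82 × log₂(19/82) = 0.4888
  -10/41 × log₂(10/41) = 0.4965
  -10/41 × log₂(10/41) = 0.4965
  -5/41 × log₂(5/41) = 0.3702
  -4/41 × log₂(4/41) = 0.3276
  -5/82 × log₂(5/82) = 0.2461
H(X) = 2.4256 bits


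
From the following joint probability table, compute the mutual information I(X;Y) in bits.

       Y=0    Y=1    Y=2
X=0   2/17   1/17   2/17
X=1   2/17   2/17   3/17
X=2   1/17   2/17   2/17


H(X) = 1.5657, H(Y) = 1.5657, H(X,Y) = 3.1019
I(X;Y) = H(X) + H(Y) - H(X,Y) = 0.0294 bits


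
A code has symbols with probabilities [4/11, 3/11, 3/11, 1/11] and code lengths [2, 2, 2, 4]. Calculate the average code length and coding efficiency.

Average length L = Σ p_i × l_i = 2.1818 bits
Entropy H = 1.8676 bits
Efficiency η = H/L × 100% = 85.60%


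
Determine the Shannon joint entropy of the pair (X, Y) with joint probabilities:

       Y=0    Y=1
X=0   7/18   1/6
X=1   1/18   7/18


H(X,Y) = -Σ p(x,y) log₂ p(x,y)
  p(0,0)=7/18: -0.3889 × log₂(0.3889) = 0.5299
  p(0,1)=1/6: -0.1667 × log₂(0.1667) = 0.4308
  p(1,0)=1/18: -0.0556 × log₂(0.0556) = 0.2317
  p(1,1)=7/18: -0.3889 × log₂(0.3889) = 0.5299
H(X,Y) = 1.7223 bits


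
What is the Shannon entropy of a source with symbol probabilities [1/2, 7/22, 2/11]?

H(X) = -Σ p(x) log₂ p(x)
  -1/2 × log₂(1/2) = 0.5000
  -7/22 × log₂(7/22) = 0.5257
  -2/11 × log₂(2/11) = 0.4472
H(X) = 1.4728 bits


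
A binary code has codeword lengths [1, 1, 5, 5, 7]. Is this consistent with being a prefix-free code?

Kraft inequality: Σ 2^(-l_i) ≤ 1 for prefix-free code
Calculating: 2^(-1) + 2^(-1) + 2^(-5) + 2^(-5) + 2^(-7)
= 0.5 + 0.5 + 0.03125 + 0.03125 + 0.0078125
= 1.0703
Since 1.0703 > 1, prefix-free code does not exist


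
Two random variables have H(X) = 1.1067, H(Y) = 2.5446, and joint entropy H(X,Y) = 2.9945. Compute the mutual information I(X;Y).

I(X;Y) = H(X) + H(Y) - H(X,Y)
I(X;Y) = 1.1067 + 2.5446 - 2.9945 = 0.6568 bits


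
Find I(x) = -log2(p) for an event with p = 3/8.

Information content I(x) = -log₂(p(x))
I = -log₂(3/8) = -log₂(0.3750)
I = 1.4150 bits


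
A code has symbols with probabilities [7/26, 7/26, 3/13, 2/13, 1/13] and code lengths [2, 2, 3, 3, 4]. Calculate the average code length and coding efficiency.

Average length L = Σ p_i × l_i = 2.5385 bits
Entropy H = 2.2076 bits
Efficiency η = H/L × 100% = 86.97%


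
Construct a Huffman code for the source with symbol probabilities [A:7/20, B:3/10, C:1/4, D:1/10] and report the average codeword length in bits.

Huffman tree construction:
Combine smallest probabilities repeatedly
Resulting codes:
  A: 11 (length 2)
  B: 10 (length 2)
  C: 01 (length 2)
  D: 00 (length 2)
Average length = Σ p(s) × length(s) = 2.0000 bits


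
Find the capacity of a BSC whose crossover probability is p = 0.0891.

For BSC with error probability p:
C = 1 - H(p) where H(p) is binary entropy
H(0.0891) = -0.0891 × log₂(0.0891) - 0.9109 × log₂(0.9109)
H(p) = 0.4335
C = 1 - 0.4335 = 0.5665 bits/use


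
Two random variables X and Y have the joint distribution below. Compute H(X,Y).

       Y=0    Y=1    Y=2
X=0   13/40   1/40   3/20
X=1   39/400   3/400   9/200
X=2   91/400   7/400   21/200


H(X,Y) = -Σ p(x,y) log₂ p(x,y)
  p(0,0)=13/40: -0.3250 × log₂(0.3250) = 0.5270
  p(0,1)=1/40: -0.0250 × log₂(0.0250) = 0.1330
  p(0,2)=3/20: -0.1500 × log₂(0.1500) = 0.4105
  p(1,0)=39/400: -0.0975 × log₂(0.0975) = 0.3274
  p(1,1)=3/400: -0.0075 × log₂(0.0075) = 0.0529
  p(1,2)=9/200: -0.0450 × log₂(0.0450) = 0.2013
  p(2,0)=91/400: -0.2275 × log₂(0.2275) = 0.4860
  p(2,1)=7/400: -0.0175 × log₂(0.0175) = 0.1021
  p(2,2)=21/200: -0.1050 × log₂(0.1050) = 0.3414
H(X,Y) = 2.5818 bits


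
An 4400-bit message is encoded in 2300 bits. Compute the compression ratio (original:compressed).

Compression ratio = Original / Compressed
= 4400 / 2300 = 1.91:1


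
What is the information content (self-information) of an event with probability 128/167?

Information content I(x) = -log₂(p(x))
I = -log₂(128/167) = -log₂(0.7665)
I = 0.3837 bits


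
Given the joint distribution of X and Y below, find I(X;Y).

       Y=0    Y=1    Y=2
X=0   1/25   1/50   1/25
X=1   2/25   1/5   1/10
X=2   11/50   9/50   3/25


H(X) = 1.3532, H(Y) = 1.5632, H(X,Y) = 2.8654
I(X;Y) = H(X) + H(Y) - H(X,Y) = 0.0510 bits


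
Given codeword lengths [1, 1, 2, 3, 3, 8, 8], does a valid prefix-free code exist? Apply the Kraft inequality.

Kraft inequality: Σ 2^(-l_i) ≤ 1 for prefix-free code
Calculating: 2^(-1) + 2^(-1) + 2^(-2) + 2^(-3) + 2^(-3) + 2^(-8) + 2^(-8)
= 0.5 + 0.5 + 0.25 + 0.125 + 0.125 + 0.00390625 + 0.00390625
= 1.5078
Since 1.5078 > 1, prefix-free code does not exist


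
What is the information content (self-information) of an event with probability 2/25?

Information content I(x) = -log₂(p(x))
I = -log₂(2/25) = -log₂(0.0800)
I = 3.6439 bits


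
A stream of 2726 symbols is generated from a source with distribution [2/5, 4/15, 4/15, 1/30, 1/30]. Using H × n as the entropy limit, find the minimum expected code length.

Entropy H = 1.8729 bits/symbol
Minimum bits = H × n = 1.8729 × 2726
= 5105.54 bits


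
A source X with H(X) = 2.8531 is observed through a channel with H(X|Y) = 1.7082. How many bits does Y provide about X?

I(X;Y) = H(X) - H(X|Y)
I(X;Y) = 2.8531 - 1.7082 = 1.1449 bits


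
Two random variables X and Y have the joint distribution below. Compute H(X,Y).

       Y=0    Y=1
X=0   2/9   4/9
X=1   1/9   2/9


H(X,Y) = -Σ p(x,y) log₂ p(x,y)
  p(0,0)=2/9: -0.2222 × log₂(0.2222) = 0.4822
  p(0,1)=4/9: -0.4444 × log₂(0.4444) = 0.5200
  p(1,0)=1/9: -0.1111 × log₂(0.1111) = 0.3522
  p(1,1)=2/9: -0.2222 × log₂(0.2222) = 0.4822
H(X,Y) = 1.8366 bits


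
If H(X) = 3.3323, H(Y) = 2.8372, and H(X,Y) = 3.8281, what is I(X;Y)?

I(X;Y) = H(X) + H(Y) - H(X,Y)
I(X;Y) = 3.3323 + 2.8372 - 3.8281 = 2.3414 bits


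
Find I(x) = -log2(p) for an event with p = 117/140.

Information content I(x) = -log₂(p(x))
I = -log₂(117/140) = -log₂(0.8357)
I = 0.2589 bits


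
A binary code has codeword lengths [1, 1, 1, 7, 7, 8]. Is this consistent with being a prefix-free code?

Kraft inequality: Σ 2^(-l_i) ≤ 1 for prefix-free code
Calculating: 2^(-1) + 2^(-1) + 2^(-1) + 2^(-7) + 2^(-7) + 2^(-8)
= 0.5 + 0.5 + 0.5 + 0.0078125 + 0.0078125 + 0.00390625
= 1.5195
Since 1.5195 > 1, prefix-free code does not exist


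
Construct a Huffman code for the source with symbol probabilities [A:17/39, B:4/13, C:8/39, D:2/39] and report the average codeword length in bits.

Huffman tree construction:
Combine smallest probabilities repeatedly
Resulting codes:
  A: 0 (length 1)
  B: 11 (length 2)
  C: 101 (length 3)
  D: 100 (length 3)
Average length = Σ p(s) × length(s) = 1.8205 bits


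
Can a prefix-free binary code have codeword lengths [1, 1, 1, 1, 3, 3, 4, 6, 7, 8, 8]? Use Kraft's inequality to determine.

Kraft inequality: Σ 2^(-l_i) ≤ 1 for prefix-free code
Calculating: 2^(-1) + 2^(-1) + 2^(-1) + 2^(-1) + 2^(-3) + 2^(-3) + 2^(-4) + 2^(-6) + 2^(-7) + 2^(-8) + 2^(-8)
= 0.5 + 0.5 + 0.5 + 0.5 + 0.125 + 0.125 + 0.0625 + 0.015625 + 0.0078125 + 0.00390625 + 0.00390625
= 2.3438
Since 2.3438 > 1, prefix-free code does not exist


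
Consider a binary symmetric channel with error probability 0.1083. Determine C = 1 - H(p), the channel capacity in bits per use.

For BSC with error probability p:
C = 1 - H(p) where H(p) is binary entropy
H(0.1083) = -0.1083 × log₂(0.1083) - 0.8917 × log₂(0.8917)
H(p) = 0.4948
C = 1 - 0.4948 = 0.5052 bits/use


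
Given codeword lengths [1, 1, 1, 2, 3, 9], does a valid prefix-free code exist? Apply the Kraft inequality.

Kraft inequality: Σ 2^(-l_i) ≤ 1 for prefix-free code
Calculating: 2^(-1) + 2^(-1) + 2^(-1) + 2^(-2) + 2^(-3) + 2^(-9)
= 0.5 + 0.5 + 0.5 + 0.25 + 0.125 + 0.001953125
= 1.8770
Since 1.8770 > 1, prefix-free code does not exist


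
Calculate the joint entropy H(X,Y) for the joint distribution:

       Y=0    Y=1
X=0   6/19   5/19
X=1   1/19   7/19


H(X,Y) = -Σ p(x,y) log₂ p(x,y)
  p(0,0)=6/19: -0.3158 × log₂(0.3158) = 0.5251
  p(0,1)=5/19: -0.2632 × log₂(0.2632) = 0.5068
  p(1,0)=1/19: -0.0526 × log₂(0.0526) = 0.2236
  p(1,1)=7/19: -0.3684 × log₂(0.3684) = 0.5307
H(X,Y) = 1.7863 bits


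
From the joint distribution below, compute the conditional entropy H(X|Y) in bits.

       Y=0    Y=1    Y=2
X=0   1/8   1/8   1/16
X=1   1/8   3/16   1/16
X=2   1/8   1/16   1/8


H(X|Y) = Σ_y p(y) H(X|Y=y)
  p(Y=0) = 3/8, H(X|Y=0) = 1.5850
  p(Y=1) = 3/8, H(X|Y=1) = 1.4591
  p(Y=2) = 1/4, H(X|Y=2) = 1.5000
H(X|Y) = 0.3750×1.5850 + 0.3750×1.4591 + 0.2500×1.5000 = 1.5165 bits


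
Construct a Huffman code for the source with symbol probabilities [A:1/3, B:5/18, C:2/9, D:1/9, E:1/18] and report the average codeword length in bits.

Huffman tree construction:
Combine smallest probabilities repeatedly
Resulting codes:
  A: 11 (length 2)
  B: 10 (length 2)
  C: 01 (length 2)
  D: 001 (length 3)
  E: 000 (length 3)
Average length = Σ p(s) × length(s) = 2.1667 bits


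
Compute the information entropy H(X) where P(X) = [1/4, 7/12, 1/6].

H(X) = -Σ p(x) log₂ p(x)
  -1/4 × log₂(1/4) = 0.5000
  -7/12 × log₂(7/12) = 0.4536
  -1/6 × log₂(1/6) = 0.4308
H(X) = 1.3844 bits


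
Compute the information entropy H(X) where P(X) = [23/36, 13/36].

H(X) = -Σ p(x) log₂ p(x)
  -23/36 × log₂(23/36) = 0.4130
  -13/36 × log₂(13/36) = 0.5306
H(X) = 0.9436 bits


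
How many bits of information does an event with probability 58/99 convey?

Information content I(x) = -log₂(p(x))
I = -log₂(58/99) = -log₂(0.5859)
I = 0.7714 bits


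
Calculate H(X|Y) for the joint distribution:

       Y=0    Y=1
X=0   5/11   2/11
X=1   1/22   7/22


H(X|Y) = Σ_y p(y) H(X|Y=y)
  p(Y=0) = 1/2, H(X|Y=0) = 0.4395
  p(Y=1) = 1/2, H(X|Y=1) = 0.9457
H(X|Y) = 0.5000×0.4395 + 0.5000×0.9457 = 0.6926 bits


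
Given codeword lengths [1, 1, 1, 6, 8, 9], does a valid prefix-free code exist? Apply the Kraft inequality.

Kraft inequality: Σ 2^(-l_i) ≤ 1 for prefix-free code
Calculating: 2^(-1) + 2^(-1) + 2^(-1) + 2^(-6) + 2^(-8) + 2^(-9)
= 0.5 + 0.5 + 0.5 + 0.015625 + 0.00390625 + 0.001953125
= 1.5215
Since 1.5215 > 1, prefix-free code does not exist


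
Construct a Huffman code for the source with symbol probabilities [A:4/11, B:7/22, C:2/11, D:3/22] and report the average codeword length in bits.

Huffman tree construction:
Combine smallest probabilities repeatedly
Resulting codes:
  A: 0 (length 1)
  B: 10 (length 2)
  C: 111 (length 3)
  D: 110 (length 3)
Average length = Σ p(s) × length(s) = 1.9545 bits


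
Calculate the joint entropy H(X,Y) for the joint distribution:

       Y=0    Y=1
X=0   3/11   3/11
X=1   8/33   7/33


H(X,Y) = -Σ p(x,y) log₂ p(x,y)
  p(0,0)=3/11: -0.2727 × log₂(0.2727) = 0.5112
  p(0,1)=3/11: -0.2727 × log₂(0.2727) = 0.5112
  p(1,0)=8/33: -0.2424 × log₂(0.2424) = 0.4956
  p(1,1)=7/33: -0.2121 × log₂(0.2121) = 0.4745
H(X,Y) = 1.9926 bits


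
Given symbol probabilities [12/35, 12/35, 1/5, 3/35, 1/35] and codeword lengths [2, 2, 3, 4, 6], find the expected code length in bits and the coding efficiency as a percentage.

Average length L = Σ p_i × l_i = 2.4857 bits
Entropy H = 1.9737 bits
Efficiency η = H/L × 100% = 79.40%


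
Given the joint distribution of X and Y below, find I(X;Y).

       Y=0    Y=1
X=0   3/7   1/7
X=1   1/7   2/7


H(X) = 0.9852, H(Y) = 0.9852, H(X,Y) = 1.8424
I(X;Y) = H(X) + H(Y) - H(X,Y) = 0.1281 bits


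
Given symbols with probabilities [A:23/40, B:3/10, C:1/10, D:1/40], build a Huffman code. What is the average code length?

Huffman tree construction:
Combine smallest probabilities repeatedly
Resulting codes:
  A: 1 (length 1)
  B: 01 (length 2)
  C: 001 (length 3)
  D: 000 (length 3)
Average length = Σ p(s) × length(s) = 1.5500 bits


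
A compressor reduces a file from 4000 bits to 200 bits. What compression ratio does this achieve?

Compression ratio = Original / Compressed
= 4000 / 200 = 20.00:1


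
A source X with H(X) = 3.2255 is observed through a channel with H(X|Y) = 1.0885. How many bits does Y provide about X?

I(X;Y) = H(X) - H(X|Y)
I(X;Y) = 3.2255 - 1.0885 = 2.137 bits


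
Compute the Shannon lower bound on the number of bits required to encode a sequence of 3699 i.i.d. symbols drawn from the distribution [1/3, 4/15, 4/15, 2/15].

Entropy H = 1.9329 bits/symbol
Minimum bits = H × n = 1.9329 × 3699
= 7149.85 bits


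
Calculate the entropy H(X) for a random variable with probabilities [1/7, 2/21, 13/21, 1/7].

H(X) = -Σ p(x) log₂ p(x)
  -1/7 × log₂(1/7) = 0.4011
  -2/21 × log₂(2/21) = 0.3231
  -13/21 × log₂(13/21) = 0.4283
  -1/7 × log₂(1/7) = 0.4011
H(X) = 1.5535 bits


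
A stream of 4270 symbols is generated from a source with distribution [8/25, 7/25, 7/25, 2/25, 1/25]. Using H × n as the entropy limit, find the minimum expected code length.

Entropy H = 2.0317 bits/symbol
Minimum bits = H × n = 2.0317 × 4270
= 8675.52 bits


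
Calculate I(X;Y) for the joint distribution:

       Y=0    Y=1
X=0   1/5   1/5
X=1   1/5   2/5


H(X) = 0.9710, H(Y) = 0.9710, H(X,Y) = 1.9219
I(X;Y) = H(X) + H(Y) - H(X,Y) = 0.0200 bits


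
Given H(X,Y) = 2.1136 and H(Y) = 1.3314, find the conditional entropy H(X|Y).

Chain rule: H(X,Y) = H(X|Y) + H(Y)
H(X|Y) = H(X,Y) - H(Y) = 2.1136 - 1.3314 = 0.7822 bits


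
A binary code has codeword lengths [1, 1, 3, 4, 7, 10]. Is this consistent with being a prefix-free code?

Kraft inequality: Σ 2^(-l_i) ≤ 1 for prefix-free code
Calculating: 2^(-1) + 2^(-1) + 2^(-3) + 2^(-4) + 2^(-7) + 2^(-10)
= 0.5 + 0.5 + 0.125 + 0.0625 + 0.0078125 + 0.0009765625
= 1.1963
Since 1.1963 > 1, prefix-free code does not exist


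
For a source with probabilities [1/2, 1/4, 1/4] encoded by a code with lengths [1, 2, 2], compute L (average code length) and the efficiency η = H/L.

Average length L = Σ p_i × l_i = 1.5000 bits
Entropy H = 1.5000 bits
Efficiency η = H/L × 100% = 100.00%


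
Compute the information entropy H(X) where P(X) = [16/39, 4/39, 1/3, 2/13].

H(X) = -Σ p(x) log₂ p(x)
  -16/39 × log₂(16/39) = 0.5273
  -4/39 × log₂(4/39) = 0.3370
  -1/3 × log₂(1/3) = 0.5283
  -2/13 × log₂(2/13) = 0.4155
H(X) = 1.8081 bits


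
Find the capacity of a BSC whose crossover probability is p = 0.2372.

For BSC with error probability p:
C = 1 - H(p) where H(p) is binary entropy
H(0.2372) = -0.2372 × log₂(0.2372) - 0.7628 × log₂(0.7628)
H(p) = 0.7904
C = 1 - 0.7904 = 0.2096 bits/use


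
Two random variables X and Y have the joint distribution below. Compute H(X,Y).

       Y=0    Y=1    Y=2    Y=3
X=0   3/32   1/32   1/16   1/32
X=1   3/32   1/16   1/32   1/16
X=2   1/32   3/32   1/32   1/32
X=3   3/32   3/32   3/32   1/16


H(X,Y) = -Σ p(x,y) log₂ p(x,y)
  p(0,0)=3/32: -0.0938 × log₂(0.0938) = 0.3202
  p(0,1)=1/32: -0.0312 × log₂(0.0312) = 0.1562
  p(0,2)=1/16: -0.0625 × log₂(0.0625) = 0.2500
  p(0,3)=1/32: -0.0312 × log₂(0.0312) = 0.1562
  p(1,0)=3/32: -0.0938 × log₂(0.0938) = 0.3202
  p(1,1)=1/16: -0.0625 × log₂(0.0625) = 0.2500
  p(1,2)=1/32: -0.0312 × log₂(0.0312) = 0.1562
  p(1,3)=1/16: -0.0625 × log₂(0.0625) = 0.2500
  p(2,0)=1/32: -0.0312 × log₂(0.0312) = 0.1562
  p(2,1)=3/32: -0.0938 × log₂(0.0938) = 0.3202
  p(2,2)=1/32: -0.0312 × log₂(0.0312) = 0.1562
  p(2,3)=1/32: -0.0312 × log₂(0.0312) = 0.1562
  p(3,0)=3/32: -0.0938 × log₂(0.0938) = 0.3202
  p(3,1)=3/32: -0.0938 × log₂(0.0938) = 0.3202
  p(3,2)=3/32: -0.0938 × log₂(0.0938) = 0.3202
  p(3,3)=1/16: -0.0625 × log₂(0.0625) = 0.2500
H(X,Y) = 3.8585 bits


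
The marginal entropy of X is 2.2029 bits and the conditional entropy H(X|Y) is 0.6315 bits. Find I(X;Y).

I(X;Y) = H(X) - H(X|Y)
I(X;Y) = 2.2029 - 0.6315 = 1.5714 bits


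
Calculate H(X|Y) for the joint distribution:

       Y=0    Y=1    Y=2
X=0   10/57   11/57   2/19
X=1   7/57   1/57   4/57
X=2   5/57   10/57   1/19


H(X|Y) = Σ_y p(y) H(X|Y=y)
  p(Y=0) = 22/57, H(X|Y=0) = 1.5285
  p(Y=1) = 22/57, H(X|Y=1) = 1.2197
  p(Y=2) = 13/57, H(X|Y=2) = 1.5262
H(X|Y) = 0.3860×1.5285 + 0.3860×1.2197 + 0.2281×1.5262 = 1.4088 bits


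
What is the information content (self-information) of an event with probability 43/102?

Information content I(x) = -log₂(p(x))
I = -log₂(43/102) = -log₂(0.4216)
I = 1.2462 bits


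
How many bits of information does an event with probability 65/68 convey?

Information content I(x) = -log₂(p(x))
I = -log₂(65/68) = -log₂(0.9559)
I = 0.0651 bits


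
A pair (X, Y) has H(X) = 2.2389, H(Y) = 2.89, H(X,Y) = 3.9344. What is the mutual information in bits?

I(X;Y) = H(X) + H(Y) - H(X,Y)
I(X;Y) = 2.2389 + 2.89 - 3.9344 = 1.1945 bits


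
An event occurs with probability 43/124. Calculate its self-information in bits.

Information content I(x) = -log₂(p(x))
I = -log₂(43/124) = -log₂(0.3468)
I = 1.5279 bits


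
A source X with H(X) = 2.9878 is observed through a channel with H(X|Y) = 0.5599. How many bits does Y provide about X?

I(X;Y) = H(X) - H(X|Y)
I(X;Y) = 2.9878 - 0.5599 = 2.4279 bits


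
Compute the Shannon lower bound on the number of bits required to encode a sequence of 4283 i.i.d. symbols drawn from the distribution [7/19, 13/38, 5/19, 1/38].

Entropy H = 1.7051 bits/symbol
Minimum bits = H × n = 1.7051 × 4283
= 7302.88 bits


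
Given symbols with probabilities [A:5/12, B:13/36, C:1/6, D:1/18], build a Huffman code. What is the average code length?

Huffman tree construction:
Combine smallest probabilities repeatedly
Resulting codes:
  A: 0 (length 1)
  B: 11 (length 2)
  C: 101 (length 3)
  D: 100 (length 3)
Average length = Σ p(s) × length(s) = 1.8056 bits


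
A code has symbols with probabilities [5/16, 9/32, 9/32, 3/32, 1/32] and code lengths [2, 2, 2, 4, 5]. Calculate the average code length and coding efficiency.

Average length L = Σ p_i × l_i = 2.2812 bits
Entropy H = 2.0302 bits
Efficiency η = H/L × 100% = 89.00%


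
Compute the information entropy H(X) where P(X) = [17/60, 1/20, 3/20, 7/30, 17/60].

H(X) = -Σ p(x) log₂ p(x)
  -17/60 × log₂(17/60) = 0.5155
  -1/20 × log₂(1/20) = 0.2161
  -3/20 × log₂(3/20) = 0.4105
  -7/30 × log₂(7/30) = 0.4899
  -17/60 × log₂(17/60) = 0.5155
H(X) = 2.1475 bits


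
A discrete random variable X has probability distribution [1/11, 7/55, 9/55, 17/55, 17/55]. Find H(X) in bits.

H(X) = -Σ p(x) log₂ p(x)
  -1/11 × log₂(1/11) = 0.3145
  -7/55 × log₂(7/55) = 0.3785
  -9/55 × log₂(9/55) = 0.4273
  -17/55 × log₂(17/55) = 0.5236
  -17/55 × log₂(17/55) = 0.5236
H(X) = 2.1675 bits


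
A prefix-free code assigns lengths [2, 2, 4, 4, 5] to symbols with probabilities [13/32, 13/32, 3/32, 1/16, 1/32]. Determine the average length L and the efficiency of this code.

Average length L = Σ p_i × l_i = 2.4062 bits
Entropy H = 1.7823 bits
Efficiency η = H/L × 100% = 74.07%


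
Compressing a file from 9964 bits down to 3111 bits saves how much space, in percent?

Space savings = (1 - Compressed/Original) × 100%
= (1 - 3111/9964) × 100%
= 68.78%


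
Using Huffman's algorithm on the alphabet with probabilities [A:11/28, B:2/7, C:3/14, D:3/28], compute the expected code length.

Huffman tree construction:
Combine smallest probabilities repeatedly
Resulting codes:
  A: 0 (length 1)
  B: 10 (length 2)
  C: 111 (length 3)
  D: 110 (length 3)
Average length = Σ p(s) × length(s) = 1.9286 bits


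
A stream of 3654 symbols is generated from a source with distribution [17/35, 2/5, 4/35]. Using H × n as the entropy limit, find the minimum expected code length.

Entropy H = 1.3924 bits/symbol
Minimum bits = H × n = 1.3924 × 3654
= 5087.94 bits


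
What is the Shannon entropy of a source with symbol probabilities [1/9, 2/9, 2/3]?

H(X) = -Σ p(x) log₂ p(x)
  -1/9 × log₂(1/9) = 0.3522
  -2/9 × log₂(2/9) = 0.4822
  -2/3 × log₂(2/3) = 0.3900
H(X) = 1.2244 bits


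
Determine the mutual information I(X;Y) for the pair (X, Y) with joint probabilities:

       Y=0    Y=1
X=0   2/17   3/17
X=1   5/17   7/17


H(X) = 0.8740, H(Y) = 0.9774, H(X,Y) = 1.8512
I(X;Y) = H(X) + H(Y) - H(X,Y) = 0.0002 bits


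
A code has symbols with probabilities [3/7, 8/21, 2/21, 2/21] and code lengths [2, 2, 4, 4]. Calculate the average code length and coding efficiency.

Average length L = Σ p_i × l_i = 2.3810 bits
Entropy H = 1.7004 bits
Efficiency η = H/L × 100% = 71.42%


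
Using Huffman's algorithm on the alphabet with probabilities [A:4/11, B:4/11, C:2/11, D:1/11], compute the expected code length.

Huffman tree construction:
Combine smallest probabilities repeatedly
Resulting codes:
  A: 11 (length 2)
  B: 0 (length 1)
  C: 101 (length 3)
  D: 100 (length 3)
Average length = Σ p(s) × length(s) = 1.9091 bits


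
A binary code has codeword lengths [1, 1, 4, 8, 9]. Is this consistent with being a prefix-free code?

Kraft inequality: Σ 2^(-l_i) ≤ 1 for prefix-free code
Calculating: 2^(-1) + 2^(-1) + 2^(-4) + 2^(-8) + 2^(-9)
= 0.5 + 0.5 + 0.0625 + 0.00390625 + 0.001953125
= 1.0684
Since 1.0684 > 1, prefix-free code does not exist


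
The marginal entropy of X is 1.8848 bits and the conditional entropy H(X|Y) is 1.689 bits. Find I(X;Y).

I(X;Y) = H(X) - H(X|Y)
I(X;Y) = 1.8848 - 1.689 = 0.1958 bits


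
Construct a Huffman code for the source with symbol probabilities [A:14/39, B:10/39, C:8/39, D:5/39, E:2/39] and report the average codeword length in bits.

Huffman tree construction:
Combine smallest probabilities repeatedly
Resulting codes:
  A: 11 (length 2)
  B: 10 (length 2)
  C: 01 (length 2)
  D: 001 (length 3)
  E: 000 (length 3)
Average length = Σ p(s) × length(s) = 2.1795 bits


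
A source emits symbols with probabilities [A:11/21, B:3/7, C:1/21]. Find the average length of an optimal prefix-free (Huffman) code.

Huffman tree construction:
Combine smallest probabilities repeatedly
Resulting codes:
  A: 1 (length 1)
  B: 01 (length 2)
  C: 00 (length 2)
Average length = Σ p(s) × length(s) = 1.4762 bits


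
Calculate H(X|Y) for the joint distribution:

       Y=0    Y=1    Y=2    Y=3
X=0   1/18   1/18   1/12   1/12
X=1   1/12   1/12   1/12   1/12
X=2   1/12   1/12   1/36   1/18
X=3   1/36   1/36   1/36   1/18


H(X|Y) = Σ_y p(y) H(X|Y=y)
  p(Y=0) = 1/4, H(X|Y=0) = 1.8911
  p(Y=1) = 1/4, H(X|Y=1) = 1.8911
  p(Y=2) = 2/9, H(X|Y=2) = 1.8113
  p(Y=3) = 5/18, H(X|Y=3) = 1.9710
H(X|Y) = 0.2500×1.8911 + 0.2500×1.8911 + 0.2222×1.8113 + 0.2778×1.9710 = 1.8955 bits


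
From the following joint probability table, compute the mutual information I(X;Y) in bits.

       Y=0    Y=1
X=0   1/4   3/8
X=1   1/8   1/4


H(X) = 0.9544, H(Y) = 0.9544, H(X,Y) = 1.9056
I(X;Y) = H(X) + H(Y) - H(X,Y) = 0.0032 bits


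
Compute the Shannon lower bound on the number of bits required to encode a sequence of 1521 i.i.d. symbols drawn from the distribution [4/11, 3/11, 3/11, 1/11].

Entropy H = 1.8676 bits/symbol
Minimum bits = H × n = 1.8676 × 1521
= 2840.67 bits


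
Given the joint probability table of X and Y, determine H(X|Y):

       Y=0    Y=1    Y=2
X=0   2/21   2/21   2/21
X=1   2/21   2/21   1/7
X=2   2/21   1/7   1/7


H(X|Y) = Σ_y p(y) H(X|Y=y)
  p(Y=0) = 2/7, H(X|Y=0) = 1.5850
  p(Y=1) = 1/3, H(X|Y=1) = 1.5567
  p(Y=2) = 8/21, H(X|Y=2) = 1.5613
H(X|Y) = 0.2857×1.5850 + 0.3333×1.5567 + 0.3810×1.5613 = 1.5665 bits


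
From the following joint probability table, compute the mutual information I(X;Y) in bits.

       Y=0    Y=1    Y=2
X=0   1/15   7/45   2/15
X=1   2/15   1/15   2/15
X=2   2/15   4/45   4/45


H(X) = 1.5828, H(Y) = 1.5828, H(X,Y) = 3.1096
I(X;Y) = H(X) + H(Y) - H(X,Y) = 0.0560 bits


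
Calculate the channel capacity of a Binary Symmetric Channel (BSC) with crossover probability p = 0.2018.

For BSC with error probability p:
C = 1 - H(p) where H(p) is binary entropy
H(0.2018) = -0.2018 × log₂(0.2018) - 0.7982 × log₂(0.7982)
H(p) = 0.7255
C = 1 - 0.7255 = 0.2745 bits/use


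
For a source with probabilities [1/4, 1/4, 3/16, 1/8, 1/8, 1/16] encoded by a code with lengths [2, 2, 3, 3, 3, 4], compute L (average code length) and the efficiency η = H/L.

Average length L = Σ p_i × l_i = 2.5625 bits
Entropy H = 2.4528 bits
Efficiency η = H/L × 100% = 95.72%


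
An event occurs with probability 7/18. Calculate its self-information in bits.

Information content I(x) = -log₂(p(x))
I = -log₂(7/18) = -log₂(0.3889)
I = 1.3626 bits


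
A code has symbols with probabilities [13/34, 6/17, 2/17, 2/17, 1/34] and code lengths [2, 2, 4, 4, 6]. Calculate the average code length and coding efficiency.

Average length L = Σ p_i × l_i = 2.5882 bits
Entropy H = 1.9367 bits
Efficiency η = H/L × 100% = 74.83%


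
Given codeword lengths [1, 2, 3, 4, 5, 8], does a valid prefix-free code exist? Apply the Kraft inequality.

Kraft inequality: Σ 2^(-l_i) ≤ 1 for prefix-free code
Calculating: 2^(-1) + 2^(-2) + 2^(-3) + 2^(-4) + 2^(-5) + 2^(-8)
= 0.5 + 0.25 + 0.125 + 0.0625 + 0.03125 + 0.00390625
= 0.9727
Since 0.9727 ≤ 1, prefix-free code exists


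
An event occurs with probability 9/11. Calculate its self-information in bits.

Information content I(x) = -log₂(p(x))
I = -log₂(9/11) = -log₂(0.8182)
I = 0.2895 bits


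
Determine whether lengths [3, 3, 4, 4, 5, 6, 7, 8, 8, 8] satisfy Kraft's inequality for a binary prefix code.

Kraft inequality: Σ 2^(-l_i) ≤ 1 for prefix-free code
Calculating: 2^(-3) + 2^(-3) + 2^(-4) + 2^(-4) + 2^(-5) + 2^(-6) + 2^(-7) + 2^(-8) + 2^(-8) + 2^(-8)
= 0.125 + 0.125 + 0.0625 + 0.0625 + 0.03125 + 0.015625 + 0.0078125 + 0.00390625 + 0.00390625 + 0.00390625
= 0.4414
Since 0.4414 ≤ 1, prefix-free code exists


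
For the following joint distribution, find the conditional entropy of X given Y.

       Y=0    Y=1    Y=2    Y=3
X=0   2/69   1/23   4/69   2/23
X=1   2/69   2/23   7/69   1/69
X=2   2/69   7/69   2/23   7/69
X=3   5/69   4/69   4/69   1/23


H(X|Y) = Σ_y p(y) H(X|Y=y)
  p(Y=0) = 11/69, H(X|Y=0) = 1.8586
  p(Y=1) = 20/69, H(X|Y=1) = 1.9261
  p(Y=2) = 7/23, H(X|Y=2) = 1.9561
  p(Y=3) = 17/69, H(X|Y=3) = 1.7395
H(X|Y) = 0.1594×1.8586 + 0.2899×1.9261 + 0.3043×1.9561 + 0.2464×1.7395 = 1.8785 bits


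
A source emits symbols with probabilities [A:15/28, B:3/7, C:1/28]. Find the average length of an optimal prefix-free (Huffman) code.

Huffman tree construction:
Combine smallest probabilities repeatedly
Resulting codes:
  A: 1 (length 1)
  B: 01 (length 2)
  C: 00 (length 2)
Average length = Σ p(s) × length(s) = 1.4643 bits


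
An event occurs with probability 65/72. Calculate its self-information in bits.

Information content I(x) = -log₂(p(x))
I = -log₂(65/72) = -log₂(0.9028)
I = 0.1476 bits


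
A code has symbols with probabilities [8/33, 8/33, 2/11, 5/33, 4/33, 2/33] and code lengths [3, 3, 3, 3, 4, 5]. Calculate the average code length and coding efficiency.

Average length L = Σ p_i × l_i = 3.2424 bits
Entropy H = 2.4650 bits
Efficiency η = H/L × 100% = 76.02%


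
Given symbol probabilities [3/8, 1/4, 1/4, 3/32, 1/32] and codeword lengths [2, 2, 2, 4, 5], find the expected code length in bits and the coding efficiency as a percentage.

Average length L = Σ p_i × l_i = 2.2812 bits
Entropy H = 2.0070 bits
Efficiency η = H/L × 100% = 87.98%


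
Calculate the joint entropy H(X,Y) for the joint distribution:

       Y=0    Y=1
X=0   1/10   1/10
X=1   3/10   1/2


H(X,Y) = -Σ p(x,y) log₂ p(x,y)
  p(0,0)=1/10: -0.1000 × log₂(0.1000) = 0.3322
  p(0,1)=1/10: -0.1000 × log₂(0.1000) = 0.3322
  p(1,0)=3/10: -0.3000 × log₂(0.3000) = 0.5211
  p(1,1)=1/2: -0.5000 × log₂(0.5000) = 0.5000
H(X,Y) = 1.6855 bits


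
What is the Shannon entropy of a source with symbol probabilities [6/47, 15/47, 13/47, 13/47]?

H(X) = -Σ p(x) log₂ p(x)
  -6/47 × log₂(6/47) = 0.3791
  -15/47 × log₂(15/47) = 0.5259
  -13/47 × log₂(13/47) = 0.5128
  -13/47 × log₂(13/47) = 0.5128
H(X) = 1.9307 bits


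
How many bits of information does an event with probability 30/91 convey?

Information content I(x) = -log₂(p(x))
I = -log₂(30/91) = -log₂(0.3297)
I = 1.6009 bits


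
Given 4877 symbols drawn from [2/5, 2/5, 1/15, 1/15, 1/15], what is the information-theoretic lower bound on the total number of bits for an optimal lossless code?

Entropy H = 1.8389 bits/symbol
Minimum bits = H × n = 1.8389 × 4877
= 8968.42 bits


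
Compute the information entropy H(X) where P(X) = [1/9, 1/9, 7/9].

H(X) = -Σ p(x) log₂ p(x)
  -1/9 × log₂(1/9) = 0.3522
  -1/9 × log₂(1/9) = 0.3522
  -7/9 × log₂(7/9) = 0.2820
H(X) = 0.9864 bits


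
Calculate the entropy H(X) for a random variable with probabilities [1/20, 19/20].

H(X) = -Σ p(x) log₂ p(x)
  -1/20 × log₂(1/20) = 0.2161
  -19/20 × log₂(19/20) = 0.0703
H(X) = 0.2864 bits


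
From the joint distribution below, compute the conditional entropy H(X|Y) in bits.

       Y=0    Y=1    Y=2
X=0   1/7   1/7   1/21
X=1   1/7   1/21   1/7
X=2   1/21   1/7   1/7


H(X|Y) = Σ_y p(y) H(X|Y=y)
  p(Y=0) = 1/3, H(X|Y=0) = 1.4488
  p(Y=1) = 1/3, H(X|Y=1) = 1.4488
  p(Y=2) = 1/3, H(X|Y=2) = 1.4488
H(X|Y) = 0.3333×1.4488 + 0.3333×1.4488 + 0.3333×1.4488 = 1.4488 bits


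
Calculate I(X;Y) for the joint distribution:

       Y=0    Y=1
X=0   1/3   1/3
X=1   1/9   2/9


H(X) = 0.9183, H(Y) = 0.9911, H(X,Y) = 1.8911
I(X;Y) = H(X) + H(Y) - H(X,Y) = 0.0183 bits


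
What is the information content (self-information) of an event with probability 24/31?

Information content I(x) = -log₂(p(x))
I = -log₂(24/31) = -log₂(0.7742)
I = 0.3692 bits


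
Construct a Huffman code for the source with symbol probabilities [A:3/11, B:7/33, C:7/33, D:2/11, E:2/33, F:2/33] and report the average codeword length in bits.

Huffman tree construction:
Combine smallest probabilities repeatedly
Resulting codes:
  A: 10 (length 2)
  B: 00 (length 2)
  C: 01 (length 2)
  D: 111 (length 3)
  E: 1100 (length 4)
  F: 1101 (length 4)
Average length = Σ p(s) × length(s) = 2.4242 bits


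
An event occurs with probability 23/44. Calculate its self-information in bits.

Information content I(x) = -log₂(p(x))
I = -log₂(23/44) = -log₂(0.5227)
I = 0.9359 bits


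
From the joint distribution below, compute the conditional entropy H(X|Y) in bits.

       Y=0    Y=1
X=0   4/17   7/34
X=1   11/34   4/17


H(X|Y) = Σ_y p(y) H(X|Y=y)
  p(Y=0) = 19/34, H(X|Y=0) = 0.9819
  p(Y=1) = 15/34, H(X|Y=1) = 0.9968
H(X|Y) = 0.5588×0.9819 + 0.4412×0.9968 = 0.9885 bits


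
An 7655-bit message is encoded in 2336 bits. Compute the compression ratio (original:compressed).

Compression ratio = Original / Compressed
= 7655 / 2336 = 3.28:1


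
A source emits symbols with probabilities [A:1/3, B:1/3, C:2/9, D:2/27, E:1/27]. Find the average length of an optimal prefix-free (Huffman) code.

Huffman tree construction:
Combine smallest probabilities repeatedly
Resulting codes:
  A: 10 (length 2)
  B: 11 (length 2)
  C: 01 (length 2)
  D: 001 (length 3)
  E: 000 (length 3)
Average length = Σ p(s) × length(s) = 2.1111 bits


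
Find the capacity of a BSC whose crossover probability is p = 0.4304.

For BSC with error probability p:
C = 1 - H(p) where H(p) is binary entropy
H(0.4304) = -0.4304 × log₂(0.4304) - 0.5696 × log₂(0.5696)
H(p) = 0.9860
C = 1 - 0.9860 = 0.0140 bits/use


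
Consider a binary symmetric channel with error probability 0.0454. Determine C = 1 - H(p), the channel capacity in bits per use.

For BSC with error probability p:
C = 1 - H(p) where H(p) is binary entropy
H(0.0454) = -0.0454 × log₂(0.0454) - 0.9546 × log₂(0.9546)
H(p) = 0.2665
C = 1 - 0.2665 = 0.7335 bits/use


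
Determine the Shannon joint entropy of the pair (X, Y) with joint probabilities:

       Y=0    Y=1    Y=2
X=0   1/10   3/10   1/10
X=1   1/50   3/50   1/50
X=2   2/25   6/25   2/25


H(X,Y) = -Σ p(x,y) log₂ p(x,y)
  p(0,0)=1/10: -0.1000 × log₂(0.1000) = 0.3322
  p(0,1)=3/10: -0.3000 × log₂(0.3000) = 0.5211
  p(0,2)=1/10: -0.1000 × log₂(0.1000) = 0.3322
  p(1,0)=1/50: -0.0200 × log₂(0.0200) = 0.1129
  p(1,1)=3/50: -0.0600 × log₂(0.0600) = 0.2435
  p(1,2)=1/50: -0.0200 × log₂(0.0200) = 0.1129
  p(2,0)=2/25: -0.0800 × log₂(0.0800) = 0.2915
  p(2,1)=6/25: -0.2400 × log₂(0.2400) = 0.4941
  p(2,2)=2/25: -0.0800 × log₂(0.0800) = 0.2915
H(X,Y) = 2.7319 bits


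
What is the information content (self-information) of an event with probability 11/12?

Information content I(x) = -log₂(p(x))
I = -log₂(11/12) = -log₂(0.9167)
I = 0.1255 bits


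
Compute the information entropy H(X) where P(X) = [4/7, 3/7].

H(X) = -Σ p(x) log₂ p(x)
  -4/7 × log₂(4/7) = 0.4613
  -3/7 × log₂(3/7) = 0.5239
H(X) = 0.9852 bits


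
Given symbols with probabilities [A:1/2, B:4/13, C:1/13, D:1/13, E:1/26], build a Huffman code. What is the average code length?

Huffman tree construction:
Combine smallest probabilities repeatedly
Resulting codes:
  A: 0 (length 1)
  B: 11 (length 2)
  C: 1011 (length 4)
  D: 100 (length 3)
  E: 1010 (length 4)
Average length = Σ p(s) × length(s) = 1.8077 bits


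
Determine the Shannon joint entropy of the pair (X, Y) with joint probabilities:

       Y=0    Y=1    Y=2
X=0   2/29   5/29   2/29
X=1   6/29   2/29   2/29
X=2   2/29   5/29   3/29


H(X,Y) = -Σ p(x,y) log₂ p(x,y)
  p(0,0)=2/29: -0.0690 × log₂(0.0690) = 0.2661
  p(0,1)=5/29: -0.1724 × log₂(0.1724) = 0.4373
  p(0,2)=2/29: -0.0690 × log₂(0.0690) = 0.2661
  p(1,0)=6/29: -0.2069 × log₂(0.2069) = 0.4703
  p(1,1)=2/29: -0.0690 × log₂(0.0690) = 0.2661
  p(1,2)=2/29: -0.0690 × log₂(0.0690) = 0.2661
  p(2,0)=2/29: -0.0690 × log₂(0.0690) = 0.2661
  p(2,1)=5/29: -0.1724 × log₂(0.1724) = 0.4373
  p(2,2)=3/29: -0.1034 × log₂(0.1034) = 0.3386
H(X,Y) = 3.0137 bits


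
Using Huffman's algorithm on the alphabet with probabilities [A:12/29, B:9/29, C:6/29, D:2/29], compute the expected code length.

Huffman tree construction:
Combine smallest probabilities repeatedly
Resulting codes:
  A: 0 (length 1)
  B: 11 (length 2)
  C: 101 (length 3)
  D: 100 (length 3)
Average length = Σ p(s) × length(s) = 1.8621 bits


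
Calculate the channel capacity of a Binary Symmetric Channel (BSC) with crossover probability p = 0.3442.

For BSC with error probability p:
C = 1 - H(p) where H(p) is binary entropy
H(0.3442) = -0.3442 × log₂(0.3442) - 0.6558 × log₂(0.6558)
H(p) = 0.9288
C = 1 - 0.9288 = 0.0712 bits/use


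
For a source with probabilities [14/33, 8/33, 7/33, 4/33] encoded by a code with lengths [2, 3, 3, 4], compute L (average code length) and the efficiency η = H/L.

Average length L = Σ p_i × l_i = 2.6970 bits
Entropy H = 1.8640 bits
Efficiency η = H/L × 100% = 69.11%


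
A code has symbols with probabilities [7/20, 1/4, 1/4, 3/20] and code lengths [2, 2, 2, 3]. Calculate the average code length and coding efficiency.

Average length L = Σ p_i × l_i = 2.1500 bits
Entropy H = 1.9406 bits
Efficiency η = H/L × 100% = 90.26%


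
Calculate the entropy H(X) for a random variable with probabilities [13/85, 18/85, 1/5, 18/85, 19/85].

H(X) = -Σ p(x) log₂ p(x)
  -13/85 × log₂(13/85) = 0.4143
  -18/85 × log₂(18/85) = 0.4742
  -1/5 × log₂(1/5) = 0.4644
  -18/85 × log₂(18/85) = 0.4742
  -19/85 × log₂(19/85) = 0.4832
H(X) = 2.3103 bits


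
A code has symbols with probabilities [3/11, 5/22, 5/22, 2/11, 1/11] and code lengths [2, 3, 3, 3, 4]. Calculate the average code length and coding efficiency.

Average length L = Σ p_i × l_i = 2.8182 bits
Entropy H = 2.2445 bits
Efficiency η = H/L × 100% = 79.64%


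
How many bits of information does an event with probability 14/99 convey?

Information content I(x) = -log₂(p(x))
I = -log₂(14/99) = -log₂(0.1414)
I = 2.8220 bits


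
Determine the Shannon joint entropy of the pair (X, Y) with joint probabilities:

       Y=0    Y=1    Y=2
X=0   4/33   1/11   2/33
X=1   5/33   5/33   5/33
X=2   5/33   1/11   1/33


H(X,Y) = -Σ p(x,y) log₂ p(x,y)
  p(0,0)=4/33: -0.1212 × log₂(0.1212) = 0.3690
  p(0,1)=1/11: -0.0909 × log₂(0.0909) = 0.3145
  p(0,2)=2/33: -0.0606 × log₂(0.0606) = 0.2451
  p(1,0)=5/33: -0.1515 × log₂(0.1515) = 0.4125
  p(1,1)=5/33: -0.1515 × log₂(0.1515) = 0.4125
  p(1,2)=5/33: -0.1515 × log₂(0.1515) = 0.4125
  p(2,0)=5/33: -0.1515 × log₂(0.1515) = 0.4125
  p(2,1)=1/11: -0.0909 × log₂(0.0909) = 0.3145
  p(2,2)=1/33: -0.0303 × log₂(0.0303) = 0.1529
H(X,Y) = 3.0460 bits


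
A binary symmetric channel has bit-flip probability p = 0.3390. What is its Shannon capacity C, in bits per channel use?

For BSC with error probability p:
C = 1 - H(p) where H(p) is binary entropy
H(0.3390) = -0.3390 × log₂(0.3390) - 0.6610 × log₂(0.6610)
H(p) = 0.9239
C = 1 - 0.9239 = 0.0761 bits/use


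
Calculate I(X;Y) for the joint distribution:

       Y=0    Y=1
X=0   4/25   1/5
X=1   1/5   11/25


H(X) = 0.9427, H(Y) = 0.9427, H(X,Y) = 1.8729
I(X;Y) = H(X) + H(Y) - H(X,Y) = 0.0124 bits


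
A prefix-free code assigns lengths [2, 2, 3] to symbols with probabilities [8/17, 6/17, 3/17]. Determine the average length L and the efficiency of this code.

Average length L = Σ p_i × l_i = 2.1765 bits
Entropy H = 1.4837 bits
Efficiency η = H/L × 100% = 68.17%


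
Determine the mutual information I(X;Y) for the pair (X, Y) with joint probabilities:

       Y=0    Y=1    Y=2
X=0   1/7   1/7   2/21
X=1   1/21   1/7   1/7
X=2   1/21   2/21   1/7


H(X) = 1.5751, H(Y) = 1.5538, H(X,Y) = 3.0697
I(X;Y) = H(X) + H(Y) - H(X,Y) = 0.0592 bits


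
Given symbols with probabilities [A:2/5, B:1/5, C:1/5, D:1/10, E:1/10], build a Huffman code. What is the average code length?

Huffman tree construction:
Combine smallest probabilities repeatedly
Resulting codes:
  A: 11 (length 2)
  B: 00 (length 2)
  C: 01 (length 2)
  D: 100 (length 3)
  E: 101 (length 3)
Average length = Σ p(s) × length(s) = 2.2000 bits


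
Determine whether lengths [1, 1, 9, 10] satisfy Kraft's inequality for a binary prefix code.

Kraft inequality: Σ 2^(-l_i) ≤ 1 for prefix-free code
Calculating: 2^(-1) + 2^(-1) + 2^(-9) + 2^(-10)
= 0.5 + 0.5 + 0.001953125 + 0.0009765625
= 1.0029
Since 1.0029 > 1, prefix-free code does not exist
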